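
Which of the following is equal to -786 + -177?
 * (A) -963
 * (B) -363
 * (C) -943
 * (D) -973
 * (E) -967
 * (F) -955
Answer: A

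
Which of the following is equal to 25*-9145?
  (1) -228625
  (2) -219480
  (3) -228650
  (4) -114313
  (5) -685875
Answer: 1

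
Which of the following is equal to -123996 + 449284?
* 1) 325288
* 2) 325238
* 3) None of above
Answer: 1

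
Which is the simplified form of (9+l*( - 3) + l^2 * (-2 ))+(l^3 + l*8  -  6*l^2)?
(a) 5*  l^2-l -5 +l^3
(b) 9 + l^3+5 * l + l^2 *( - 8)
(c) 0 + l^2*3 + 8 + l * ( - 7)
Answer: b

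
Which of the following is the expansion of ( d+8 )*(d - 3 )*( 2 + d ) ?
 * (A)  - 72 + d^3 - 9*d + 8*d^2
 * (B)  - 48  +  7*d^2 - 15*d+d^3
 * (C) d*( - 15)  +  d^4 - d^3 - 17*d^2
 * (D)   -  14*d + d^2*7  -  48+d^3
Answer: D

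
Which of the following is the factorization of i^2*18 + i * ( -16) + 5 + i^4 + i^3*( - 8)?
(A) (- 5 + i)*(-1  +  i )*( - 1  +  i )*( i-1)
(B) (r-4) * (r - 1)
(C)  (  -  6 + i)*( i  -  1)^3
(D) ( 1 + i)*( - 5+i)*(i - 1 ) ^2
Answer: A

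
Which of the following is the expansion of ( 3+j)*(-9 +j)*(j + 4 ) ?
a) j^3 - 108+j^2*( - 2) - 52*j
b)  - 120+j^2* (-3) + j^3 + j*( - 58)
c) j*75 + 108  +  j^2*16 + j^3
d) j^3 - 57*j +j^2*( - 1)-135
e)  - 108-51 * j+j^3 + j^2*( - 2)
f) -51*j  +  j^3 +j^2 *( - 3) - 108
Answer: e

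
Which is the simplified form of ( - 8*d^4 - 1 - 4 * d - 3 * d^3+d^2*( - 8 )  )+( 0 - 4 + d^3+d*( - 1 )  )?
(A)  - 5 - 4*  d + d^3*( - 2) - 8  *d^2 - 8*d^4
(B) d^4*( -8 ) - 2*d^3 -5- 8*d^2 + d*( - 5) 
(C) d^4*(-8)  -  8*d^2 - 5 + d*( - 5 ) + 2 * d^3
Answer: B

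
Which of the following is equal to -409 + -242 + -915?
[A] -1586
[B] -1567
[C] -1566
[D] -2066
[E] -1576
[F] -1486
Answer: C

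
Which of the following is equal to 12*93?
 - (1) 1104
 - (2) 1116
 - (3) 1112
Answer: 2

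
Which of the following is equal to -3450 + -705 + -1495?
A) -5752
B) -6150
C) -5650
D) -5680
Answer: C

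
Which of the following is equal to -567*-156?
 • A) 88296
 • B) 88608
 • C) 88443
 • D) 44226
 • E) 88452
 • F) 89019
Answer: E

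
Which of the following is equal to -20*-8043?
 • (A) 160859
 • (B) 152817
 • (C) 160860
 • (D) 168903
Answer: C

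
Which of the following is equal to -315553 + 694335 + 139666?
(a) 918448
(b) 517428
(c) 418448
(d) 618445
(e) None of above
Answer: e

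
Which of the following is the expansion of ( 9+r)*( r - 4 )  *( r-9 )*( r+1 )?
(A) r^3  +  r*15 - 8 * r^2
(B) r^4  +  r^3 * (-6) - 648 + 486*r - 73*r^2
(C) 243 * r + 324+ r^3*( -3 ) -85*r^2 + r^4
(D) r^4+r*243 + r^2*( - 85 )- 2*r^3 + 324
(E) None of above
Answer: C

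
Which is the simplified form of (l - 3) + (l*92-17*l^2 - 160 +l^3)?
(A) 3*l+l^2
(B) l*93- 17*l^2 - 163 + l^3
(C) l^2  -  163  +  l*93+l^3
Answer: B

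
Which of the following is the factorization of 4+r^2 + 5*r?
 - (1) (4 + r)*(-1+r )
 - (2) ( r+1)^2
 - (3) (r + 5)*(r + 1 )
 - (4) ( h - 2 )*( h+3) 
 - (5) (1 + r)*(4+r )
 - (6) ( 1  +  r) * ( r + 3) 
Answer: 5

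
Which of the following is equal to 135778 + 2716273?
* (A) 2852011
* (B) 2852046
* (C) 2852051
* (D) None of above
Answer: C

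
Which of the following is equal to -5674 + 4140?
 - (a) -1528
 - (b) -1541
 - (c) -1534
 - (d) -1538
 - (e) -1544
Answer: c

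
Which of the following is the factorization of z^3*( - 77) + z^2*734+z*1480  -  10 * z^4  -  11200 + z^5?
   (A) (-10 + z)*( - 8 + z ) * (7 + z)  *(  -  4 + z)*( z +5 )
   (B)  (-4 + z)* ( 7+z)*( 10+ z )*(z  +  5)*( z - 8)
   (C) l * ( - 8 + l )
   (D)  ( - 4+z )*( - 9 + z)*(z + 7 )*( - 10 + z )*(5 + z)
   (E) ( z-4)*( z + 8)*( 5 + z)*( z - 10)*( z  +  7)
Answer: A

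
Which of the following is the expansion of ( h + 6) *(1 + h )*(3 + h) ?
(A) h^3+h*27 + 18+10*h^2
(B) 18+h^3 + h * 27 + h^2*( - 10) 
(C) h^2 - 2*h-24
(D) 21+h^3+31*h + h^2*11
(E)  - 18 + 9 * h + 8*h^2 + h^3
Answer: A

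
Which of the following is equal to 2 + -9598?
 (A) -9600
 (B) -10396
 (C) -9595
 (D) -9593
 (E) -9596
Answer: E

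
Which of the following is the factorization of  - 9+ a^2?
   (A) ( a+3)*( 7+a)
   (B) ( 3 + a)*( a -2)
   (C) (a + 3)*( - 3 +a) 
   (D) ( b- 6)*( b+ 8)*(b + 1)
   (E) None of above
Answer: C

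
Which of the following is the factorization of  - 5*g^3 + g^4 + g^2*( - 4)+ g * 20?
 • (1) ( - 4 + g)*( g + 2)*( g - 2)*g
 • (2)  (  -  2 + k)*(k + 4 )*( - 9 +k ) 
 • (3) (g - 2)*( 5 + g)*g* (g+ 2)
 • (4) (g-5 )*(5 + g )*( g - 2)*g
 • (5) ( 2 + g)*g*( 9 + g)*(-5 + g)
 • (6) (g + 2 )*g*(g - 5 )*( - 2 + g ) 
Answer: 6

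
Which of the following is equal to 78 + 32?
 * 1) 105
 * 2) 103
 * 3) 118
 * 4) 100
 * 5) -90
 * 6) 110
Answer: 6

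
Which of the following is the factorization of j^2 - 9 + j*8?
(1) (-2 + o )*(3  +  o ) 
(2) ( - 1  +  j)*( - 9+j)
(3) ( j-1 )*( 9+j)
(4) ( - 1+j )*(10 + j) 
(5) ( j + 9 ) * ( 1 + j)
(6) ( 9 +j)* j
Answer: 3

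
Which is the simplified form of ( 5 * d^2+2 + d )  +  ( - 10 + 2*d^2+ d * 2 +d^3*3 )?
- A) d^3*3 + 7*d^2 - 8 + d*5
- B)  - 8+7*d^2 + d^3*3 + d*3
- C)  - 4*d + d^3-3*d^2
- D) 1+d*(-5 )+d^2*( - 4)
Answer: B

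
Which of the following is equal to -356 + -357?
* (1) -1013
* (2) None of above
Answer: 2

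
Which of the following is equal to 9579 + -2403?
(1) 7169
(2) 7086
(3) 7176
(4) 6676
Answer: 3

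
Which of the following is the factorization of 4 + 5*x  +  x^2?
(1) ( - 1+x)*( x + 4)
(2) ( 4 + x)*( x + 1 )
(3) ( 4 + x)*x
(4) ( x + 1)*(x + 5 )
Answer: 2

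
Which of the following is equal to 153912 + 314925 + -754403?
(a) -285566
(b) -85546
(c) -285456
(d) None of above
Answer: a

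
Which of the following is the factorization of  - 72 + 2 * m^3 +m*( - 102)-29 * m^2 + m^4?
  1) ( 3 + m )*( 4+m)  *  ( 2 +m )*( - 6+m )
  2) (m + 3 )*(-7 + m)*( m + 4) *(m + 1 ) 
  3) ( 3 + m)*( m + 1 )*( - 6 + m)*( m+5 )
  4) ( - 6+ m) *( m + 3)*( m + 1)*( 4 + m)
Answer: 4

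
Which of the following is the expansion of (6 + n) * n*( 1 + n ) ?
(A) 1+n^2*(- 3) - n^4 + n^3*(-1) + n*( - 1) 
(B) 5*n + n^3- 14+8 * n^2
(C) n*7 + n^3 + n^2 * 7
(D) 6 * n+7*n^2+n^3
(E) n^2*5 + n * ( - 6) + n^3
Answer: D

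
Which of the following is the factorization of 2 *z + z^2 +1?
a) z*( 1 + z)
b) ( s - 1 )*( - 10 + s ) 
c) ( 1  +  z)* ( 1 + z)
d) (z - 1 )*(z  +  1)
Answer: c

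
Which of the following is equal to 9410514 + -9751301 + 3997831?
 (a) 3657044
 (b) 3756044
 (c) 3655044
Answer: a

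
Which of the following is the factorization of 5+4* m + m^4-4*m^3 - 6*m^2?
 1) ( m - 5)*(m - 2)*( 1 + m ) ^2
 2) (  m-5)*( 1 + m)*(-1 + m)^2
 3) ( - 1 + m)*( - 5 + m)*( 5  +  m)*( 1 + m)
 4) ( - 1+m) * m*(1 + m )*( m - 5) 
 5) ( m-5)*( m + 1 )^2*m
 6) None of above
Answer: 6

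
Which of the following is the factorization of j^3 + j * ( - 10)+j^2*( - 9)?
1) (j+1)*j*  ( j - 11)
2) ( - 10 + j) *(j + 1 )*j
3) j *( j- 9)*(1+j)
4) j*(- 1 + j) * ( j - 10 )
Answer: 2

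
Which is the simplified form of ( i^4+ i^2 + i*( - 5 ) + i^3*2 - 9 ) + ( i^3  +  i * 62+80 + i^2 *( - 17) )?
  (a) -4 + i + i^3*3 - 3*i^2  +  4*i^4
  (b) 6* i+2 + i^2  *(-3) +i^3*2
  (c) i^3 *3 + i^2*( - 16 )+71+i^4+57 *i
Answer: c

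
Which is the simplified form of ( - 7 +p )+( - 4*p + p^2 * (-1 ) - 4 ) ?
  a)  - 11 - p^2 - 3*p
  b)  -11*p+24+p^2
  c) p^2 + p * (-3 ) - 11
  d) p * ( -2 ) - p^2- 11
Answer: a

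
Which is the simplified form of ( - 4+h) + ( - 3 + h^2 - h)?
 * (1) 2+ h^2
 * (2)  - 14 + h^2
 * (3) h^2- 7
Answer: 3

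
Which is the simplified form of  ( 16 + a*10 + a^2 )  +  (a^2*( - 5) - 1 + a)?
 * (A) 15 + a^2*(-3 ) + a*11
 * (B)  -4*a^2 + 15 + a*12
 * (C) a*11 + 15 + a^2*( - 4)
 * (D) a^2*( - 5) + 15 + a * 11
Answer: C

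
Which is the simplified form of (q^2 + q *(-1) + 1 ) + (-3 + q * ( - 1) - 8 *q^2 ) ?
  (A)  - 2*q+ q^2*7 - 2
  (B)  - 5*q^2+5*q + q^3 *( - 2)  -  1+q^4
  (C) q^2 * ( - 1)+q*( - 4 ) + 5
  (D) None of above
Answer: D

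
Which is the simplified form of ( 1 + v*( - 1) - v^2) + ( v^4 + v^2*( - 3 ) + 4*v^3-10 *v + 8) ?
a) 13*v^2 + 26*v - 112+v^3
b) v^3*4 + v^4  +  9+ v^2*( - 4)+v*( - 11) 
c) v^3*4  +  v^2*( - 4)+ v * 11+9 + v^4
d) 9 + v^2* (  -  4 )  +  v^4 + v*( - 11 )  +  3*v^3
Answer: b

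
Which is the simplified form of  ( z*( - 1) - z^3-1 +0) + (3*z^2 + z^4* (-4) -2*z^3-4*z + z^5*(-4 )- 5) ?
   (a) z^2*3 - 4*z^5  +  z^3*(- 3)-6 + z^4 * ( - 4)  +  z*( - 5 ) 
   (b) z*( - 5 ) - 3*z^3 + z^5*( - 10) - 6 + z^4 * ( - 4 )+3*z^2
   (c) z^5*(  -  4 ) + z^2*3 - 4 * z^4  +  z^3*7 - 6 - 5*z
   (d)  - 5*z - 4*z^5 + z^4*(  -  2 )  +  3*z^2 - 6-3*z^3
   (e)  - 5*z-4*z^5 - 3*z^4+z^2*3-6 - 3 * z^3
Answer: a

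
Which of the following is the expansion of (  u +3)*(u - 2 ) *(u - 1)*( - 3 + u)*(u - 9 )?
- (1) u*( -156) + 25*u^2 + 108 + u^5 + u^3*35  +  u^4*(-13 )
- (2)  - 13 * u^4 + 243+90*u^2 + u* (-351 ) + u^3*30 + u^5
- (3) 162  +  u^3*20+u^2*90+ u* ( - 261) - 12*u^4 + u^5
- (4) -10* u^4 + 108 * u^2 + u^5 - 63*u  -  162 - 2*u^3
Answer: 3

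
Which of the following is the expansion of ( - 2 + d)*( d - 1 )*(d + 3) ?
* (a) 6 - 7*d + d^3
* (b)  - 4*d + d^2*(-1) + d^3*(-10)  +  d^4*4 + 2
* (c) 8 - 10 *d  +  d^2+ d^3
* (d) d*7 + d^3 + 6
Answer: a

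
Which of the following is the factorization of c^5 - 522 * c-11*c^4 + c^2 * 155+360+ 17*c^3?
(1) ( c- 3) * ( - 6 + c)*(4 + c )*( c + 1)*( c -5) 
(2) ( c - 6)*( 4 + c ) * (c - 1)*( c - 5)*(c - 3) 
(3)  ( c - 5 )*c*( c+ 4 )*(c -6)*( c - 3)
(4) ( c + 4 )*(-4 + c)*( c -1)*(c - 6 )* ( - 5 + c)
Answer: 2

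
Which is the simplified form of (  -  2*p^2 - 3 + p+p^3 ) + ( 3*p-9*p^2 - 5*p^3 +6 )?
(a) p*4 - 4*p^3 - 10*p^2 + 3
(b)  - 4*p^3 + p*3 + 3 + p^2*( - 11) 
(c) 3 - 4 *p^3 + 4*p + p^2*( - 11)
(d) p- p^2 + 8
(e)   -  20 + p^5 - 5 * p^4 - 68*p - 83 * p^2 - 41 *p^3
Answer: c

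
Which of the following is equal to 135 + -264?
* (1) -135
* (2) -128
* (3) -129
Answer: 3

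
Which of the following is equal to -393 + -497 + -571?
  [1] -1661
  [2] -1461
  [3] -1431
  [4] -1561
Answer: 2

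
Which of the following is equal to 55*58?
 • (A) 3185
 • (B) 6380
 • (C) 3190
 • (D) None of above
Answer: C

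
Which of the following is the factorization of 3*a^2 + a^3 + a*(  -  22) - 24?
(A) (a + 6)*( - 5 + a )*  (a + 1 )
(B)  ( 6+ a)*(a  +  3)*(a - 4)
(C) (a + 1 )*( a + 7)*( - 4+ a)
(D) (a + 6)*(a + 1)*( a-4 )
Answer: D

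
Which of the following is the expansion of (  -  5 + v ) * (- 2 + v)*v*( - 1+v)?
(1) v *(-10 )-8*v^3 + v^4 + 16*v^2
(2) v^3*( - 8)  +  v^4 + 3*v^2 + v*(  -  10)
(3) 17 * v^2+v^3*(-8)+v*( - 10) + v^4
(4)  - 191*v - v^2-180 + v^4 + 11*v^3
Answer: 3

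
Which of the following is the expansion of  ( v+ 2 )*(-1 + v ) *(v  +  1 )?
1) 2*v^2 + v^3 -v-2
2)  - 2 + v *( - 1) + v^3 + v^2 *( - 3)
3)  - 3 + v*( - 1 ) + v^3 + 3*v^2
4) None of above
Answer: 1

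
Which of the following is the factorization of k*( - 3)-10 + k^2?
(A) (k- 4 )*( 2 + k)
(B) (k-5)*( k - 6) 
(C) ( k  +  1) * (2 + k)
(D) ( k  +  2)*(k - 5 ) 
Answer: D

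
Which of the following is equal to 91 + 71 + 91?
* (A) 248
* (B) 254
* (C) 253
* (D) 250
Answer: C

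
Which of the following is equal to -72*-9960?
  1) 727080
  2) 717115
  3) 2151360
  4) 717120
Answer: 4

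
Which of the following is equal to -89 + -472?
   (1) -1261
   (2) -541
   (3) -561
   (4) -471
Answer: 3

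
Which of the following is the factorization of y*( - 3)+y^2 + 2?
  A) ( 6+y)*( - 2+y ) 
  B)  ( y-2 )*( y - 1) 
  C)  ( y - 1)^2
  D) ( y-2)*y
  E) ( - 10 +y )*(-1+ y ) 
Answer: B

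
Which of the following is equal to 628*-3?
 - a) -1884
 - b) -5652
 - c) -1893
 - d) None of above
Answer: a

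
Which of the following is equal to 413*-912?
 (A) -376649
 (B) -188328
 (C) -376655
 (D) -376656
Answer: D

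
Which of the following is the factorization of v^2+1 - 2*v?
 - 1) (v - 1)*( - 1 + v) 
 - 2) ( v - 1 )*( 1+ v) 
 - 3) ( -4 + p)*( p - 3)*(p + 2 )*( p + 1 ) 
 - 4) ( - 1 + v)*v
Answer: 1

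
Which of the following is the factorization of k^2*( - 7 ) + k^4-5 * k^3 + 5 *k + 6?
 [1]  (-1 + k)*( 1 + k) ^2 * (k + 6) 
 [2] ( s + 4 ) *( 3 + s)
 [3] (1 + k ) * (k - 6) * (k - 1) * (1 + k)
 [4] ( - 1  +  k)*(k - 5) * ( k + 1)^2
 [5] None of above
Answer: 3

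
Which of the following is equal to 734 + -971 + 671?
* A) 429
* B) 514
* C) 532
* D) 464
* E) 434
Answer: E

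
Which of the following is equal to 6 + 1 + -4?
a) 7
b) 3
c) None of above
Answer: b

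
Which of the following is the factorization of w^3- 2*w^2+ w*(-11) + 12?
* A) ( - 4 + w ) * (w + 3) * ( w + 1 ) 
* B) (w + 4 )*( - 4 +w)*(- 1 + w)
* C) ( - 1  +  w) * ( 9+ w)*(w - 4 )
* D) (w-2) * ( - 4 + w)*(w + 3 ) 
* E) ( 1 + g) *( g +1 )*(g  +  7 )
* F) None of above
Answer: F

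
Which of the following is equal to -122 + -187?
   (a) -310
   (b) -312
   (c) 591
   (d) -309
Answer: d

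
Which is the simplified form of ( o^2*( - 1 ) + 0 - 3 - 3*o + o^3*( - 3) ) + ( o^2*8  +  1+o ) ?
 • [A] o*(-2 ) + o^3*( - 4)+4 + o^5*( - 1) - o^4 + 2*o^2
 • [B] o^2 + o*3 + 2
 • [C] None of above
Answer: C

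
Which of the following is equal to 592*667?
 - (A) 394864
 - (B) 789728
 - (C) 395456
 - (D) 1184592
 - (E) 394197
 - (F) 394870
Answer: A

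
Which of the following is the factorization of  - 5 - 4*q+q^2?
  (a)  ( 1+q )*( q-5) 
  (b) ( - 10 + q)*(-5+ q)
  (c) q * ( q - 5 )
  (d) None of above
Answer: a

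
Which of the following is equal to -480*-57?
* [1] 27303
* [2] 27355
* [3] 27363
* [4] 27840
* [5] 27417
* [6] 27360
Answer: 6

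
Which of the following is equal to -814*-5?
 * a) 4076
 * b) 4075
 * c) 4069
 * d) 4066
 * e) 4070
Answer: e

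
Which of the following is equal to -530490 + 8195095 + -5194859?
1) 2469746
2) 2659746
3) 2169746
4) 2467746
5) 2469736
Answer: 1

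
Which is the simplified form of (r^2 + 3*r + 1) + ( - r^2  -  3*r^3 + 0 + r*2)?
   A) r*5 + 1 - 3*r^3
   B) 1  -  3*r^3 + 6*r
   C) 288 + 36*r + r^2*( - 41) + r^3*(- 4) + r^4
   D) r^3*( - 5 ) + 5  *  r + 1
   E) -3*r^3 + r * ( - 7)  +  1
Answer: A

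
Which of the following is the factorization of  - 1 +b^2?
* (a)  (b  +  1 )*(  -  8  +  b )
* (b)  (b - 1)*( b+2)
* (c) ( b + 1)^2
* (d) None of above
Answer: d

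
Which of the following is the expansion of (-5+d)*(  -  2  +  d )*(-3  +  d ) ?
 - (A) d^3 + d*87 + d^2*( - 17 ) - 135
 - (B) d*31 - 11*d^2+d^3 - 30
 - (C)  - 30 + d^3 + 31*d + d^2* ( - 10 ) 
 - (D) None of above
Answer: C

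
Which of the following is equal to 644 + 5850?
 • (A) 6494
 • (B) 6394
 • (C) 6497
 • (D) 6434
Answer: A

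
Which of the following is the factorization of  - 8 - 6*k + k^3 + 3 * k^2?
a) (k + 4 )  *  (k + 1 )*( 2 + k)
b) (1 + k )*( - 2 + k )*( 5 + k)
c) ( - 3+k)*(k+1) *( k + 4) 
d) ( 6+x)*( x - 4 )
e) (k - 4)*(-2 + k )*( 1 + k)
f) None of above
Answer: f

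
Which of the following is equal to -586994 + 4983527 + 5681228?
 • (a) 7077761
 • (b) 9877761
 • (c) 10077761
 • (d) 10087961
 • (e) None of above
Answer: c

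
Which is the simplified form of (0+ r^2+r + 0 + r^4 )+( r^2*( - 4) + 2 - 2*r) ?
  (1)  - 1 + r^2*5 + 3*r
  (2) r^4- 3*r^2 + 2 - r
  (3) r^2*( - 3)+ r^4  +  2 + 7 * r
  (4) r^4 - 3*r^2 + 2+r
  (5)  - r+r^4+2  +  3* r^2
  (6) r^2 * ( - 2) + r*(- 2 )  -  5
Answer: 2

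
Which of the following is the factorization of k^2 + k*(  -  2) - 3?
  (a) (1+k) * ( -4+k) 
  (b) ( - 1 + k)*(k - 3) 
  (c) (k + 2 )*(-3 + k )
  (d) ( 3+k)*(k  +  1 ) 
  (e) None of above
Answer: e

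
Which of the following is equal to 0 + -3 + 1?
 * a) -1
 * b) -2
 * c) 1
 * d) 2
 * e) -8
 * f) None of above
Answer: b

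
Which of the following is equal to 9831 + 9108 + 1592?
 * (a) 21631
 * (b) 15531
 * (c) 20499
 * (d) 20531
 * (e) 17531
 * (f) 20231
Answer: d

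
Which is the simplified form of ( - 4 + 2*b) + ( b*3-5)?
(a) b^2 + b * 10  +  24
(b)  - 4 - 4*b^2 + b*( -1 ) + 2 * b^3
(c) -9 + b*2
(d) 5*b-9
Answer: d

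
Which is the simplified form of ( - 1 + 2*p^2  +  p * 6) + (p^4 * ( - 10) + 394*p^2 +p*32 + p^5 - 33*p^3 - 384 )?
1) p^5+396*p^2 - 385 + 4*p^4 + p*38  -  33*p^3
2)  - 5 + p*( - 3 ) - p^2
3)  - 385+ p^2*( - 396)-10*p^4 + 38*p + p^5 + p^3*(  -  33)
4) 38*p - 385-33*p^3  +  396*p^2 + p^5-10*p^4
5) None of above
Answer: 4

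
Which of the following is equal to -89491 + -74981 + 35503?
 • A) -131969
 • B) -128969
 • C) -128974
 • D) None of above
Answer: B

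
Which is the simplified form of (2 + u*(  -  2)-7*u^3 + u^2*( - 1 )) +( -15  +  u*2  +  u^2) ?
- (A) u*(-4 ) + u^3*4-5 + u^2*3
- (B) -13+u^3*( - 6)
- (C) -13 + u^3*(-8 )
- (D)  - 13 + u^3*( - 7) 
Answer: D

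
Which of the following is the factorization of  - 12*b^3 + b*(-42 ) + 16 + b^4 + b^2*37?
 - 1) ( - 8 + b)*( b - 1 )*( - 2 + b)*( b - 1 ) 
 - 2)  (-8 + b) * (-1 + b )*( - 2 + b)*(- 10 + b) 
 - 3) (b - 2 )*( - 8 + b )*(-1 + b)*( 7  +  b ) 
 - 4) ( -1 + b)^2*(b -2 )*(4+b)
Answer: 1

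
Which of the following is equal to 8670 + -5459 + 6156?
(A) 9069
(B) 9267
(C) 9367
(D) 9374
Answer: C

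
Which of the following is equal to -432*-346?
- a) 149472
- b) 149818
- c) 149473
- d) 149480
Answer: a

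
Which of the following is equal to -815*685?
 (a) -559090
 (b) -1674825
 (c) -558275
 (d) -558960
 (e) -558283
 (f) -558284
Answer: c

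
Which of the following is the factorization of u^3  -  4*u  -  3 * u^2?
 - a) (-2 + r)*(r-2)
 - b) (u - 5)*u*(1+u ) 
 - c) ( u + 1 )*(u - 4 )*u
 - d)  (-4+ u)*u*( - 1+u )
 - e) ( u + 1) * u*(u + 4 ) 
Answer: c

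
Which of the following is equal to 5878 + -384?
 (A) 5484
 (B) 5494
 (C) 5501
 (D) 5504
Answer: B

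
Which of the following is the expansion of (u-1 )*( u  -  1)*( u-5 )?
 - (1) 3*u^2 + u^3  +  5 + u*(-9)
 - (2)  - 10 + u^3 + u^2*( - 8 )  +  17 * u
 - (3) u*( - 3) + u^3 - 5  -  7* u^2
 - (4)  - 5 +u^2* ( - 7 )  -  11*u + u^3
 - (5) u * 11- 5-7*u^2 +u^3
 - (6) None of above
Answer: 5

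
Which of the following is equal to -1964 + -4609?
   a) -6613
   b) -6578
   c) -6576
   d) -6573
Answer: d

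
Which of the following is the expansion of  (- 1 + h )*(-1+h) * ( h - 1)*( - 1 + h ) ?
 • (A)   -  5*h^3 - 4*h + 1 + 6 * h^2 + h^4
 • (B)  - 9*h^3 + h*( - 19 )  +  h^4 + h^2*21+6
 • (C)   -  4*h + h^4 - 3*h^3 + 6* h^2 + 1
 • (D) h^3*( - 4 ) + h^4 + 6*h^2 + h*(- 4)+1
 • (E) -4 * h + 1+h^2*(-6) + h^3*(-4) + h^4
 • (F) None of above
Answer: D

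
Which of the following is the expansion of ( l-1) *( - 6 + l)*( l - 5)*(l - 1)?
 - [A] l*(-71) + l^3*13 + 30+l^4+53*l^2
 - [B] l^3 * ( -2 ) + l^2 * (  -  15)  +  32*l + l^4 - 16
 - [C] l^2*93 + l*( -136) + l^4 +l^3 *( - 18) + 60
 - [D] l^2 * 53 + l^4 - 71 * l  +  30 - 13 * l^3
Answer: D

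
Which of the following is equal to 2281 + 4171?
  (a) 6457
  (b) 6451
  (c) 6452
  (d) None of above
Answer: c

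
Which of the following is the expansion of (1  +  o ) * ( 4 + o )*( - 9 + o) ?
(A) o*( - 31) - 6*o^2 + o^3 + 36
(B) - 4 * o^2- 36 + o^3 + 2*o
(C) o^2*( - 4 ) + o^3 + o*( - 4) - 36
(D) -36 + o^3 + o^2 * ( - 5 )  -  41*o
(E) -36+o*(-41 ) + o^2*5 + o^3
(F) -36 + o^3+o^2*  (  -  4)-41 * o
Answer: F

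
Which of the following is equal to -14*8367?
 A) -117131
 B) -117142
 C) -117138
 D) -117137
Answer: C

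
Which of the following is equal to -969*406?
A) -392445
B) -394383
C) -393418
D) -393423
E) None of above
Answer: E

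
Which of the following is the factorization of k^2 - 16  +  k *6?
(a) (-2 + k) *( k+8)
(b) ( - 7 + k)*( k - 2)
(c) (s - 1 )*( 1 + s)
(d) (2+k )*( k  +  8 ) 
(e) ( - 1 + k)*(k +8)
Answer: a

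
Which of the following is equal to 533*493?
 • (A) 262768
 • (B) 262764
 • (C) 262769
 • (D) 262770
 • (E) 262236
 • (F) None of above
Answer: C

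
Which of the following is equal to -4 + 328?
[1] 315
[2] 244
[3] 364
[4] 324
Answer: 4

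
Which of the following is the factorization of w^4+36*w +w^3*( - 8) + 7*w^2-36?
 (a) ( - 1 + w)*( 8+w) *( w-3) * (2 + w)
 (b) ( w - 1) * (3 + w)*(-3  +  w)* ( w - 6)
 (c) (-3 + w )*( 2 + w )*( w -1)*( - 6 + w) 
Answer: c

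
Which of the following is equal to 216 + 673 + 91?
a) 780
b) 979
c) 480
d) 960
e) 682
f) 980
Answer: f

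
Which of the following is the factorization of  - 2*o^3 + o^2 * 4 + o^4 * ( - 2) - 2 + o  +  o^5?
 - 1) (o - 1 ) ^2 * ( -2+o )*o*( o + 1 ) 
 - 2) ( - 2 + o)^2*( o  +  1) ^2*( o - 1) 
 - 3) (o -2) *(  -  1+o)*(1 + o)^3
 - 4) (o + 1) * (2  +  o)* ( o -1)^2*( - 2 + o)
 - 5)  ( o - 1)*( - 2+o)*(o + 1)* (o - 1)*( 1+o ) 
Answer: 5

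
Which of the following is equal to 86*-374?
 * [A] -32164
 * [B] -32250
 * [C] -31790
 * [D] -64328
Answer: A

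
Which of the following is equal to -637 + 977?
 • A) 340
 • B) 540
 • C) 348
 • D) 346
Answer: A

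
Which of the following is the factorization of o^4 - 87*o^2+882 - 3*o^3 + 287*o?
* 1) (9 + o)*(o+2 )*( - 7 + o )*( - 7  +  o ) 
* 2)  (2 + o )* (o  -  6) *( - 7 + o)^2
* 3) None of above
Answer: 1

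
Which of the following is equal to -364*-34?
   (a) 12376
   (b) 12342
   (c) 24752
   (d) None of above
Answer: a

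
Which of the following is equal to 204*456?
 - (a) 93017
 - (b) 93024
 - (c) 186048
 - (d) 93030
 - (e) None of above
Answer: b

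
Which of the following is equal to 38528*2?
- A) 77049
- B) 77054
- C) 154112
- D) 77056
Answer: D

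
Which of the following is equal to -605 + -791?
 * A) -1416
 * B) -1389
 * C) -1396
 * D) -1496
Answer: C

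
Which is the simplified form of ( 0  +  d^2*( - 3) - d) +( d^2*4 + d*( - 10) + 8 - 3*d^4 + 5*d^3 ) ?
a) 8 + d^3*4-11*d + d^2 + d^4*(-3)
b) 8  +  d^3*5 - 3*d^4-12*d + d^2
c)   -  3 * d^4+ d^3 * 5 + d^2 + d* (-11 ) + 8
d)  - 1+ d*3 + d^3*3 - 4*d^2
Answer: c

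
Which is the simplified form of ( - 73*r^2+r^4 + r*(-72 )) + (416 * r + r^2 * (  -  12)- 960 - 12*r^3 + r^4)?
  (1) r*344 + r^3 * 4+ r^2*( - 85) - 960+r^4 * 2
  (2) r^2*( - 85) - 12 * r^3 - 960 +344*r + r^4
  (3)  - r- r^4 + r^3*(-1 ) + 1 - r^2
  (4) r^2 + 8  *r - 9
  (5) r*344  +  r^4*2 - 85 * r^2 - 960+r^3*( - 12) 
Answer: 5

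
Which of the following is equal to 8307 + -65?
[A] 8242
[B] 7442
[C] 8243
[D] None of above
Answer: A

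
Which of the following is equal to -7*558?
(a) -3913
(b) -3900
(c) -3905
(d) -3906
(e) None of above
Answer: d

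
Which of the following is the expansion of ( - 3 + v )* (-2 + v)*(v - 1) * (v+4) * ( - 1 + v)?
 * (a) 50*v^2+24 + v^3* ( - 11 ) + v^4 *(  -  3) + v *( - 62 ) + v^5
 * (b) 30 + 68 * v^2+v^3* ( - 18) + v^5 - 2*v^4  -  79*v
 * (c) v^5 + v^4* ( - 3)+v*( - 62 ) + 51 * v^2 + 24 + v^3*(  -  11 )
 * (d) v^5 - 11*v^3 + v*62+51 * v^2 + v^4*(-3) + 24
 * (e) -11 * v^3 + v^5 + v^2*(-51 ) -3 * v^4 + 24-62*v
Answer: c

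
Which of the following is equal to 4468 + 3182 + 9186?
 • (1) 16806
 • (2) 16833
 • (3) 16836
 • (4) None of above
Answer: 3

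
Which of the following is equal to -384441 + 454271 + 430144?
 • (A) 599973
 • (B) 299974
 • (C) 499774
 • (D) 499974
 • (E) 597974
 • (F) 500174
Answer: D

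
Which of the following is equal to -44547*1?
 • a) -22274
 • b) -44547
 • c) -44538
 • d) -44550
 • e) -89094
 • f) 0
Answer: b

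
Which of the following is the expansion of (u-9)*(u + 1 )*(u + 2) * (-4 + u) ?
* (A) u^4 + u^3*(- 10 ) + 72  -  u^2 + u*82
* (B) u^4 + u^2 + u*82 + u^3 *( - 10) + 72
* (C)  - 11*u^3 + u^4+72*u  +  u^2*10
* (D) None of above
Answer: A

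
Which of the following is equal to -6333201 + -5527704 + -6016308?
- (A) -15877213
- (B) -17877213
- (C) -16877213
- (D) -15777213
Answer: B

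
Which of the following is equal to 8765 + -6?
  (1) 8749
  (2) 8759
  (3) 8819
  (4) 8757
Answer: 2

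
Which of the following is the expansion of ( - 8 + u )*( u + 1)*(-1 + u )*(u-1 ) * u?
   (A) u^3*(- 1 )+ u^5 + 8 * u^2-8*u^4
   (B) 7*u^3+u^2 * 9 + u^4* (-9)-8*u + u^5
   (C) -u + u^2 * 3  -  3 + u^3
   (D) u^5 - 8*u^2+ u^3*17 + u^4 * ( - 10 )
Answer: B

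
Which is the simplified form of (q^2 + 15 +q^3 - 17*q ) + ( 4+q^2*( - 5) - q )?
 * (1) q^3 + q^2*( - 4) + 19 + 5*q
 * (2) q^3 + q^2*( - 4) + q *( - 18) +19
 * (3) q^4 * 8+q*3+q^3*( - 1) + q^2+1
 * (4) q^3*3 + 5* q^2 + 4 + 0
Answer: 2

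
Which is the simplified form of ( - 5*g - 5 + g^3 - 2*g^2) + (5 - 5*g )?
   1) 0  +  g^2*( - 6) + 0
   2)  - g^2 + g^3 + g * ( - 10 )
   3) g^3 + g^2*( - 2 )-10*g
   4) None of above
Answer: 3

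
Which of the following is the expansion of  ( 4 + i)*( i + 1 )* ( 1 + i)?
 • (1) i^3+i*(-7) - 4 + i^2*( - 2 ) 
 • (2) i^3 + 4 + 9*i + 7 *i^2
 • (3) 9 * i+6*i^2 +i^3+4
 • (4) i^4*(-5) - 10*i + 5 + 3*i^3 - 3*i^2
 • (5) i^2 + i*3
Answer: 3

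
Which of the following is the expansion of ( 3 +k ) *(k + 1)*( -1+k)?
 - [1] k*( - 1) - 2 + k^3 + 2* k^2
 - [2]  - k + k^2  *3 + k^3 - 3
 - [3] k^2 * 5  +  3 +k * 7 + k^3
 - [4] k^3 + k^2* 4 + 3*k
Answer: 2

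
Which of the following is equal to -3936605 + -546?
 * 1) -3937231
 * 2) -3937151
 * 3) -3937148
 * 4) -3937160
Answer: 2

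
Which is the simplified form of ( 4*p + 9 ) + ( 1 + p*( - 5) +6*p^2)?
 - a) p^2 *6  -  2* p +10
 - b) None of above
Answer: b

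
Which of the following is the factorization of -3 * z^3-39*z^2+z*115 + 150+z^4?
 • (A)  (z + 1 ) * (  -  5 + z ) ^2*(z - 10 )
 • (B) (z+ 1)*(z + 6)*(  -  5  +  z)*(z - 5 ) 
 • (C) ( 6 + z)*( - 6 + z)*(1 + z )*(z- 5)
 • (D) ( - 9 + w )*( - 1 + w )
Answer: B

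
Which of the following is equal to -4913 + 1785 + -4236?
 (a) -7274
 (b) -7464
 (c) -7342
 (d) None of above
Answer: d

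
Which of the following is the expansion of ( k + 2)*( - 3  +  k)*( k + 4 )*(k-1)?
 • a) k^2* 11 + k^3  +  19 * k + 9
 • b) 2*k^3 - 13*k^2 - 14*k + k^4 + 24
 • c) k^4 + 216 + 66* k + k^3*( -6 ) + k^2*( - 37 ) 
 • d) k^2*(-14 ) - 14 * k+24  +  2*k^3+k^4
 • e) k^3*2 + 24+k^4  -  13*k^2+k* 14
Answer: b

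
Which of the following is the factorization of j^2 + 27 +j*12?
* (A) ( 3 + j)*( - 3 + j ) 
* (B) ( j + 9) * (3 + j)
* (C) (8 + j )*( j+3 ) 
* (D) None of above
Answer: B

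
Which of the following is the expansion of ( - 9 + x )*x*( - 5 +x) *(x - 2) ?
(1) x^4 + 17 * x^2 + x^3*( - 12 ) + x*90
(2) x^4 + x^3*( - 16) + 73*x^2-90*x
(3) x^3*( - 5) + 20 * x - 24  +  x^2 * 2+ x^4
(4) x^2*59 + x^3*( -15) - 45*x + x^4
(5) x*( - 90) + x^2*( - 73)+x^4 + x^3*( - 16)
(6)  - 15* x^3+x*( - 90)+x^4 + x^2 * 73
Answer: 2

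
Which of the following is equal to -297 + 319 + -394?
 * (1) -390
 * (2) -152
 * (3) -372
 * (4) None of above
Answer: 3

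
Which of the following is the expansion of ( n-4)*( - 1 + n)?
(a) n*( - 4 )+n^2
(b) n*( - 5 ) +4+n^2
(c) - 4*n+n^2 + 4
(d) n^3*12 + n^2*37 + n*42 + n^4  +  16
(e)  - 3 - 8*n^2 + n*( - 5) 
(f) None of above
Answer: b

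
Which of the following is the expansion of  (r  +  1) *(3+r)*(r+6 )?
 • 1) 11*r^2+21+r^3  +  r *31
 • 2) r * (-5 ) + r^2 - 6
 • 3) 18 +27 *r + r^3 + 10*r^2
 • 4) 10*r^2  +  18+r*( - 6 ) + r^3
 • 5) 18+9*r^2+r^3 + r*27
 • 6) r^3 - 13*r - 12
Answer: 3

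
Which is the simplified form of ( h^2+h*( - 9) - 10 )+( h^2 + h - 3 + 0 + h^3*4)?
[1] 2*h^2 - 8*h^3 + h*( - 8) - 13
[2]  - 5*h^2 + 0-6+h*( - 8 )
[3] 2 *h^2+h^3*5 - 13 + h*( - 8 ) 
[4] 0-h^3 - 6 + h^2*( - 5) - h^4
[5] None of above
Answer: 5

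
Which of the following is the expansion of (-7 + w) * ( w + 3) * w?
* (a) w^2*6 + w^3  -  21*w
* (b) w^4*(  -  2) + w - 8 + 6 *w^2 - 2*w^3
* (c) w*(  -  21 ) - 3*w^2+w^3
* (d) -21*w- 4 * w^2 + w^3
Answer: d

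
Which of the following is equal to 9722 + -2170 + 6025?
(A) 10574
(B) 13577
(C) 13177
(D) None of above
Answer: B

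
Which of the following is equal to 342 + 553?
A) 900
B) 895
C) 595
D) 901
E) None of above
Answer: B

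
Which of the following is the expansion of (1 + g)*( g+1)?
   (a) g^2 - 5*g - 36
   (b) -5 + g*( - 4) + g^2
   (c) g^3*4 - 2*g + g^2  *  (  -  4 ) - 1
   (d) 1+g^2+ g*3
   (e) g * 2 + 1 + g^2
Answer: e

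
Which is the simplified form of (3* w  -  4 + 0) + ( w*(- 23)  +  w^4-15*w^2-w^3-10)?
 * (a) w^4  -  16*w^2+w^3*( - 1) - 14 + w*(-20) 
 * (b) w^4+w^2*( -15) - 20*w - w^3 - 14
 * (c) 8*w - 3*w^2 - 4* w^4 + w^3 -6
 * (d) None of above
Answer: b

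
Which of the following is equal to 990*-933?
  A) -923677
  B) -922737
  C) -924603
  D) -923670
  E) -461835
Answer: D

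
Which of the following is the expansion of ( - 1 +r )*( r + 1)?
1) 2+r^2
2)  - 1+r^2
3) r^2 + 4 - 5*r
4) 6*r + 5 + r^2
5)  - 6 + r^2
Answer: 2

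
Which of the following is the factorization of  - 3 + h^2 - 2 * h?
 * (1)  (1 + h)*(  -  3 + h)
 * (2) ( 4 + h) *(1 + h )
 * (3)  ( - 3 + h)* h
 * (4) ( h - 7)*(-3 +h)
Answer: 1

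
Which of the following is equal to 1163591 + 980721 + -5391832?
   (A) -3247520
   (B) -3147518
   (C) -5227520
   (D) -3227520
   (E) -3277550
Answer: A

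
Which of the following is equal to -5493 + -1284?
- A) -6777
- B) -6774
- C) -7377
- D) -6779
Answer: A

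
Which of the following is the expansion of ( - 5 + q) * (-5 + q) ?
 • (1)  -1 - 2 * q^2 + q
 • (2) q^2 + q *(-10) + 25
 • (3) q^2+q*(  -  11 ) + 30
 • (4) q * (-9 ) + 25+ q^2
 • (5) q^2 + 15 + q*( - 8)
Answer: 2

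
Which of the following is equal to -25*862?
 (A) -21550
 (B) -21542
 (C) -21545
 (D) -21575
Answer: A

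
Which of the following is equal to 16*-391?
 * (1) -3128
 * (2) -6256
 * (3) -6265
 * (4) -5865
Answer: 2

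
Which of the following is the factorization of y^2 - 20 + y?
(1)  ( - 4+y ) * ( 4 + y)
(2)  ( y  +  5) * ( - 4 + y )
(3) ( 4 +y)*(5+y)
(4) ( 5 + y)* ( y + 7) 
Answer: 2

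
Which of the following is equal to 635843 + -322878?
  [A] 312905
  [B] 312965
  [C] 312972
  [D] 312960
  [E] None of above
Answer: B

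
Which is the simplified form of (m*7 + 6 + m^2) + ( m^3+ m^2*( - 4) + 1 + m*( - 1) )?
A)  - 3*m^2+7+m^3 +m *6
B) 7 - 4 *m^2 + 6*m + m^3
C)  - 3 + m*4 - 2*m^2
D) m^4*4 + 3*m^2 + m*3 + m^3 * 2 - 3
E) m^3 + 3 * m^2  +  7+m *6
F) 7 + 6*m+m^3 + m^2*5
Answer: A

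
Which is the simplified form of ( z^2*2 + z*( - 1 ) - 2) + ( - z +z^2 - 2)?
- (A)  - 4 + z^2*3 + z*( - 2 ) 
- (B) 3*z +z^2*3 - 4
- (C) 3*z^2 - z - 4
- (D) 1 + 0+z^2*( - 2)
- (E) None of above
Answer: A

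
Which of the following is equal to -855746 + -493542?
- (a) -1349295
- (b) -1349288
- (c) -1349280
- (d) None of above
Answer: b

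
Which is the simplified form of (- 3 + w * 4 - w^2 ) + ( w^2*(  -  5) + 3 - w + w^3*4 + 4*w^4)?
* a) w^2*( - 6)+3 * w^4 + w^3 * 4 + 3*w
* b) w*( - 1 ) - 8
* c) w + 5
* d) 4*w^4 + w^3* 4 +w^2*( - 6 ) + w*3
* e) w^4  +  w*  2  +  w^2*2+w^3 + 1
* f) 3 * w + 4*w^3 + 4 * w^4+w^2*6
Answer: d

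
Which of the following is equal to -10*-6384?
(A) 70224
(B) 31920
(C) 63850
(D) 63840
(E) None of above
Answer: D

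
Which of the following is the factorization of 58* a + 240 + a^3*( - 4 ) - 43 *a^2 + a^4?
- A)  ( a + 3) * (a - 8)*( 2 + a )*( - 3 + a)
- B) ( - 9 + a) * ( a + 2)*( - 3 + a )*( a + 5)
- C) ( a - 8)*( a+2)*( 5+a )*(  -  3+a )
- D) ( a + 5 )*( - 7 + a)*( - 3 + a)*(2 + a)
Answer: C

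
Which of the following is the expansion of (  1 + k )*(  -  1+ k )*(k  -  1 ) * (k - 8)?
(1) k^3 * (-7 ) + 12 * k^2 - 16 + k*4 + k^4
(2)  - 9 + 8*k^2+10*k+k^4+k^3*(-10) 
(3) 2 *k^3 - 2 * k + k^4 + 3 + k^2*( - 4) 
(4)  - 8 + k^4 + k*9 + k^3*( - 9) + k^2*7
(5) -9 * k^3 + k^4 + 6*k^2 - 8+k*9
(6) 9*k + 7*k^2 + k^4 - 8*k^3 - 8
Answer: 4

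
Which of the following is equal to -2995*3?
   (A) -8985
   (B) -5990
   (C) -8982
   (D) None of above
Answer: A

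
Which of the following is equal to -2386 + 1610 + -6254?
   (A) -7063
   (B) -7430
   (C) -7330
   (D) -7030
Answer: D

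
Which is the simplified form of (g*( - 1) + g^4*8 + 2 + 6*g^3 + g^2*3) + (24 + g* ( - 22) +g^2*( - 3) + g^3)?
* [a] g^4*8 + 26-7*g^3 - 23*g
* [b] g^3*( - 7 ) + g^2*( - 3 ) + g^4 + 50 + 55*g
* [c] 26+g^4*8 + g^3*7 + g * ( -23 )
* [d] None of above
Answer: c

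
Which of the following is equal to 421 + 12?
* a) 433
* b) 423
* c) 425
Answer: a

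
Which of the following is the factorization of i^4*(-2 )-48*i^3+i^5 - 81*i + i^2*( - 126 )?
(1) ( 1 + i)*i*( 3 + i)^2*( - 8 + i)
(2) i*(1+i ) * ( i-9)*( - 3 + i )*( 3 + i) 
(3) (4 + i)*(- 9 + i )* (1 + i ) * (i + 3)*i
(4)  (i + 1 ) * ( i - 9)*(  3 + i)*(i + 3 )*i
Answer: 4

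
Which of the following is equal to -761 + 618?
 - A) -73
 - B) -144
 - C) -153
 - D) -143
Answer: D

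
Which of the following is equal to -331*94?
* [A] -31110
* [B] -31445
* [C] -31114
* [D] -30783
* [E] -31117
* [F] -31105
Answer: C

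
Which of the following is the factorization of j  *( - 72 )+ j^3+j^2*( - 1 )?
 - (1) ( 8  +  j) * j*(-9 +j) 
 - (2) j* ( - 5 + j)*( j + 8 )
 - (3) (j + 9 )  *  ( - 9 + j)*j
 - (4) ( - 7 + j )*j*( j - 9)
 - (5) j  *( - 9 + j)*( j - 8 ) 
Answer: 1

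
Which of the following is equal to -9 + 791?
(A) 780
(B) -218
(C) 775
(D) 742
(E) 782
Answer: E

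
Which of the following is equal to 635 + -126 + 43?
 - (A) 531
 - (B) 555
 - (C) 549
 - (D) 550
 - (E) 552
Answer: E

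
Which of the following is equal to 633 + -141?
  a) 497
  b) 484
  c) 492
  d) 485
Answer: c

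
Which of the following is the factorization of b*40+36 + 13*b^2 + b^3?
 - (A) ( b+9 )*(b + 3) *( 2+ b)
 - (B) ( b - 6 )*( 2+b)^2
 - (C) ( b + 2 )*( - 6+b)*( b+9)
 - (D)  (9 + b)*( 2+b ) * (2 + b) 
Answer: D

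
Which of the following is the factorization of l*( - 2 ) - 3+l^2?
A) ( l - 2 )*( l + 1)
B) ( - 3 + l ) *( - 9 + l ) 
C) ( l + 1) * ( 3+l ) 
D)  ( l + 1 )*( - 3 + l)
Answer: D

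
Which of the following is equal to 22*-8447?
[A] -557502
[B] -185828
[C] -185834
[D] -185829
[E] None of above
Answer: C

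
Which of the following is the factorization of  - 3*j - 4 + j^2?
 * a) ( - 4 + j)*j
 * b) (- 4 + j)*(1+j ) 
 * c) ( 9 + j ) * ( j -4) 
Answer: b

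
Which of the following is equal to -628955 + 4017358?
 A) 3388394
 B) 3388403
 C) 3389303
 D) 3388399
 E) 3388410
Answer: B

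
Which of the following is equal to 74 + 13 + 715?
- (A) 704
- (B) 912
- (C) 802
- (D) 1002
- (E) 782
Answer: C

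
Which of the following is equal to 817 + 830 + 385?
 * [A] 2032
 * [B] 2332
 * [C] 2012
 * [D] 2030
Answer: A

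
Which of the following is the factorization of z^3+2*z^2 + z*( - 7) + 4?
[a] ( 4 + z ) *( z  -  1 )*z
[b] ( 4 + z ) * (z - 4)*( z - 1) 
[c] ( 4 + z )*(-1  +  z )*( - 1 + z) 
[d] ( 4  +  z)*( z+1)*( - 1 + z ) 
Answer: c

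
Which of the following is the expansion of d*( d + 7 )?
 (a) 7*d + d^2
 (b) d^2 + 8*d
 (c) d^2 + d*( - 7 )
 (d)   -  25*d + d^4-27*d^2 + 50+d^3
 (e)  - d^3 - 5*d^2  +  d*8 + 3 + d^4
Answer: a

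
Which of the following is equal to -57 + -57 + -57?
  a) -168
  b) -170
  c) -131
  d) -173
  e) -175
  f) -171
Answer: f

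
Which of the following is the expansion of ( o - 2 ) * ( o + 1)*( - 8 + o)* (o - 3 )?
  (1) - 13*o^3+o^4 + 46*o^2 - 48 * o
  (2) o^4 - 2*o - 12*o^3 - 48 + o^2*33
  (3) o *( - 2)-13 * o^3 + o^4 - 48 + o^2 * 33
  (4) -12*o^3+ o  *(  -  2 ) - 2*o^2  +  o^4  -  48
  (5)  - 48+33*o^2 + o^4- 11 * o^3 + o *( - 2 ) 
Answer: 2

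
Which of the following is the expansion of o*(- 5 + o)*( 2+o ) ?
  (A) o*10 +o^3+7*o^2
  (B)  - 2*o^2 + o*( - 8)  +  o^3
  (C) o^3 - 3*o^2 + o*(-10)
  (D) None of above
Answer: C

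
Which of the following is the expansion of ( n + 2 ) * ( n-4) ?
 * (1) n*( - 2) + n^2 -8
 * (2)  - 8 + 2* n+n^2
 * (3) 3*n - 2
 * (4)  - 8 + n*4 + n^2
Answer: 1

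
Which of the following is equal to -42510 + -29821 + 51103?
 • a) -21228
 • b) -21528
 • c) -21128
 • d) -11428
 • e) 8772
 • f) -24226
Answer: a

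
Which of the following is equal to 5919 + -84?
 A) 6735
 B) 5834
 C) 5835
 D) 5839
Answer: C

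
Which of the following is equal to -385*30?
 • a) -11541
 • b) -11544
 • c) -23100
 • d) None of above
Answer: d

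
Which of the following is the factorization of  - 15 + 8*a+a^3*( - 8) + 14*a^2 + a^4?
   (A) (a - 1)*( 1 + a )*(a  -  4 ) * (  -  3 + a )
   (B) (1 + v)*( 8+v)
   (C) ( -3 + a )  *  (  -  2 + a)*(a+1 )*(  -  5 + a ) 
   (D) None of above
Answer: D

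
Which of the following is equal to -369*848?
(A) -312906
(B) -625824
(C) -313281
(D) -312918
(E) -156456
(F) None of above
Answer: F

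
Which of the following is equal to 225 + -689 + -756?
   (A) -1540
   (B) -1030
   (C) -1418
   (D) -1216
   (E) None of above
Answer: E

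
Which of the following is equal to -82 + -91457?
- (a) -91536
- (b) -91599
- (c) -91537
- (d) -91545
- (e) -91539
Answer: e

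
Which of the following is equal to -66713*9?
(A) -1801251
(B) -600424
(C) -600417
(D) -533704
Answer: C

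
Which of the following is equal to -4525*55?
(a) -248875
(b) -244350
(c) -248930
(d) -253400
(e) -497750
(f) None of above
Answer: a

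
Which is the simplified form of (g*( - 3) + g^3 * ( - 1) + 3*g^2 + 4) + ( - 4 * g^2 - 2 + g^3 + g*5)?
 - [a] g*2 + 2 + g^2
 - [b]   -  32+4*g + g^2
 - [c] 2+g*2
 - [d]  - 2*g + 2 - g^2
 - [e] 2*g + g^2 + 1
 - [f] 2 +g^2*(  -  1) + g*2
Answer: f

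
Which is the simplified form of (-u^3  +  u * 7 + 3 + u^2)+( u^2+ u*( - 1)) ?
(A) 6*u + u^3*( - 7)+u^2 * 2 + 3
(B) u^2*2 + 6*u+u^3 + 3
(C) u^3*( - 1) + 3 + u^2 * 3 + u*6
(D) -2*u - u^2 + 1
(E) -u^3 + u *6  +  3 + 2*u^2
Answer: E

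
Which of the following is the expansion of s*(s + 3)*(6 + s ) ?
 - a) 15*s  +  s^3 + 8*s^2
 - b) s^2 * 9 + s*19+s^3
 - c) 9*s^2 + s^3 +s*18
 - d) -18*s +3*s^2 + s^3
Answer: c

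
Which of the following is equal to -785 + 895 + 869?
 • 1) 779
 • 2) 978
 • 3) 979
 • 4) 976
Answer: 3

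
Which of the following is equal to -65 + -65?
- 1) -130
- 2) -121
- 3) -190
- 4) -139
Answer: 1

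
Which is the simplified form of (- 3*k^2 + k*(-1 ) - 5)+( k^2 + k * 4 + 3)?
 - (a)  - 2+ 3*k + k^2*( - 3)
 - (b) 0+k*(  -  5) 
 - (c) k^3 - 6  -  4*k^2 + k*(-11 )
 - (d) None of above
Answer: d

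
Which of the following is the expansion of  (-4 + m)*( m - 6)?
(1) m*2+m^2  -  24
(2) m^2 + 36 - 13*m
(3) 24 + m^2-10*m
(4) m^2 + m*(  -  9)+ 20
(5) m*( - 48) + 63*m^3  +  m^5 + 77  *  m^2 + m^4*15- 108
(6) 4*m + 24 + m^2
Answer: 3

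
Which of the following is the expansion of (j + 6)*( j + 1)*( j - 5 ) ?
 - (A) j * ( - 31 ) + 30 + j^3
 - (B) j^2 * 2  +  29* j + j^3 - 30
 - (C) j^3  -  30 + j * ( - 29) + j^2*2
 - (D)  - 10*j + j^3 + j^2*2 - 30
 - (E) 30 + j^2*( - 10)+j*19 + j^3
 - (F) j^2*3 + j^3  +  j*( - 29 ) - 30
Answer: C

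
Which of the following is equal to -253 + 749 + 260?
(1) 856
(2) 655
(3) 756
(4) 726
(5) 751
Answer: 3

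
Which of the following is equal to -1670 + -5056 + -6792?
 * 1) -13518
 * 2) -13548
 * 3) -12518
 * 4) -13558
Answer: 1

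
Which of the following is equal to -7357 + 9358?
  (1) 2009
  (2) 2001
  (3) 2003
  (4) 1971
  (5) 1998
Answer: 2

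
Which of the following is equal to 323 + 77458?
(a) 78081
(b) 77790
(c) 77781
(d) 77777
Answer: c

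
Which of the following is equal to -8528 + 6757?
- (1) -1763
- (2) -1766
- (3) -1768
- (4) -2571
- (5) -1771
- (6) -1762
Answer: 5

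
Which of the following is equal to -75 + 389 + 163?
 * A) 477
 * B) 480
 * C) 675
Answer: A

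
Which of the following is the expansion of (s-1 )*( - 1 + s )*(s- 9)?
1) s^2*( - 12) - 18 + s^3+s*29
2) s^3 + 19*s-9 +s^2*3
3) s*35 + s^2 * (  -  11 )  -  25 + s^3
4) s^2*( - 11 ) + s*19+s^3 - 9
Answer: 4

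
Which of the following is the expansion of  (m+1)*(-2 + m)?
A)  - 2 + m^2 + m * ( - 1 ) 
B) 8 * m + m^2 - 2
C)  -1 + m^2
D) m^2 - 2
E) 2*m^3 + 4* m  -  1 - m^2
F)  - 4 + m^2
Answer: A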